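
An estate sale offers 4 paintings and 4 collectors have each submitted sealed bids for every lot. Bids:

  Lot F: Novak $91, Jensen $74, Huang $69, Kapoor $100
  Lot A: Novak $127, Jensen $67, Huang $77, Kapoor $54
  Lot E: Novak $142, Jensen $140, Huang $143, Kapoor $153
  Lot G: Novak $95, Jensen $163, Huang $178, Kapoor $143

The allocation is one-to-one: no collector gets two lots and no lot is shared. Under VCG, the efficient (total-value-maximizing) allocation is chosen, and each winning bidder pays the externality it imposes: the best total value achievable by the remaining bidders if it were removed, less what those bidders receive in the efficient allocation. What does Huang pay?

Efficient allocation: Novak→Lot A ($127), Jensen→Lot E ($140), Huang→Lot G ($178), Kapoor→Lot F ($100); total welfare W = $545.
Huang receives Lot G at value $178, so the others get W − 178 = $367.
Without Huang: best allocation of the remaining 3 bidders over all 4 lots is Novak→Lot A ($127), Jensen→Lot G ($163), Kapoor→Lot E ($153), total $443.
VCG payment = (others' best without Huang) − (others' welfare with Huang) = 443 − 367 = $76.

Huang pays $76.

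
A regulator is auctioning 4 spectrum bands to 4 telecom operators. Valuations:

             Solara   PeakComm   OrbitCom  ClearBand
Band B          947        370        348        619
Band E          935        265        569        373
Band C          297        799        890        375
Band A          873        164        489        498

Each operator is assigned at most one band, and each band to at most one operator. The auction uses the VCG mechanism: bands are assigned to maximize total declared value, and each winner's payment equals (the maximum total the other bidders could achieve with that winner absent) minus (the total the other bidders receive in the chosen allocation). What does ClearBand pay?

Efficient allocation: Solara→Band A ($873M), PeakComm→Band C ($799M), OrbitCom→Band E ($569M), ClearBand→Band B ($619M); total welfare W = $2860M.
ClearBand receives Band B at value $619M, so the others get W − 619 = $2241M.
Without ClearBand: best allocation of the remaining 3 bidders over all 4 bands is Solara→Band B ($947M), PeakComm→Band C ($799M), OrbitCom→Band E ($569M), total $2315M.
VCG payment = (others' best without ClearBand) − (others' welfare with ClearBand) = 2315 − 2241 = $74M.

ClearBand pays $74M.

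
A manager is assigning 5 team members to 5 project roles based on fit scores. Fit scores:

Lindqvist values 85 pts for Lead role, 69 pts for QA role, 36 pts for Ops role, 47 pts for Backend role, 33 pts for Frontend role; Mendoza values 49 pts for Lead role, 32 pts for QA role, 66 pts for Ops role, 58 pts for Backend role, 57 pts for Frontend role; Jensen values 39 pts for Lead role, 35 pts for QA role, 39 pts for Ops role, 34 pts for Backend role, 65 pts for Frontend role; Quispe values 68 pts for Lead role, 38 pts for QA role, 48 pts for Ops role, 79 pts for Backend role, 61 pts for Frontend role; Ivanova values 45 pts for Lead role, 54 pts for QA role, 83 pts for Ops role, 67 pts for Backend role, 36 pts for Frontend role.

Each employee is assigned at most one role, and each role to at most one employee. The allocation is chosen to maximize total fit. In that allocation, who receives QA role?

This is the linear assignment problem.
Optimal: Lindqvist→Lead role (85 pts), Mendoza→Ops role (66 pts), Jensen→Frontend role (65 pts), Quispe→Backend role (79 pts), Ivanova→QA role (54 pts) — total 85+66+65+79+54 = 349 pts.
Max-entry greedy (repeatedly take the single best remaining cell) gives 344 pts, worse by 5.
Swapping Mendoza↔Quispe (Mendoza→Backend role 58 pts, Quispe→Ops role 48 pts) loses 39.
Ivanova's own top role is Ops role (83 pts), but forcing Ivanova→Ops role and reassigning the rest optimally gives only 345 pts — worse by 4.

Ivanova receives QA role.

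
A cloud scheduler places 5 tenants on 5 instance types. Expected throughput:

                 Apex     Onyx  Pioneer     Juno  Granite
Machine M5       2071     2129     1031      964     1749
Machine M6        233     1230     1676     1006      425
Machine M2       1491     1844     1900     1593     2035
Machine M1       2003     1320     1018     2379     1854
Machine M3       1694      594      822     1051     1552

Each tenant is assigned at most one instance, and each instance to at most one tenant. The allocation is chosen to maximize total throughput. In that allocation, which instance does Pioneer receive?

Pioneer receives Machine M6.

Optimal: Apex→Machine M3 (1694 ops/s), Onyx→Machine M5 (2129 ops/s), Pioneer→Machine M6 (1676 ops/s), Juno→Machine M1 (2379 ops/s), Granite→Machine M2 (2035 ops/s) — total 1694+2129+1676+2379+2035 = 9913 ops/s.
Row-greedy (each tenant in turn takes its best remaining instance) gives 9522 ops/s, worse by 391.
Swapping Granite↔Apex (Granite→Machine M3 1552 ops/s, Apex→Machine M2 1491 ops/s) loses 686.
Every other assignment is strictly worse.
Pioneer's own top instance is Machine M2 (1900 ops/s), but forcing Pioneer→Machine M2 and reassigning the rest optimally gives only 9132 ops/s — worse by 781.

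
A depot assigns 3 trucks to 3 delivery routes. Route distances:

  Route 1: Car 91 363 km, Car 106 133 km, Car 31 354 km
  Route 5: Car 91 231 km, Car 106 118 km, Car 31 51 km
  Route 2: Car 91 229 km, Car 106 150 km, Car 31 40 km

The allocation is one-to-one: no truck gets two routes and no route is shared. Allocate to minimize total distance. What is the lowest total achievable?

This is the linear assignment problem.
Optimal: Car 91→Route 5 (231 km), Car 106→Route 1 (133 km), Car 31→Route 2 (40 km) — total 231+133+40 = 404 km.
Row-greedy (each truck in turn takes its cheapest remaining route) gives 701 km, worse by 297.
Next-best assignment: Car 91→Route 2, Car 106→Route 1, Car 31→Route 5 = 413 km.
Swapping Car 31↔Car 91 (Car 31→Route 5 51 km, Car 91→Route 2 229 km) adds 9.

Minimum total: 404 km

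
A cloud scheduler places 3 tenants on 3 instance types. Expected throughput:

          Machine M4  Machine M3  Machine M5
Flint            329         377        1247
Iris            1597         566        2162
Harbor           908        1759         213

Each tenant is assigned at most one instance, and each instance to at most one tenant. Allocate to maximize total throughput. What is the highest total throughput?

This is the linear assignment problem.
Optimal: Flint→Machine M5 (1247 ops/s), Iris→Machine M4 (1597 ops/s), Harbor→Machine M3 (1759 ops/s) — total 1247+1597+1759 = 4603 ops/s.
Checked against all permutations: 4603 ops/s is optimal.

Maximum total: 4603 ops/s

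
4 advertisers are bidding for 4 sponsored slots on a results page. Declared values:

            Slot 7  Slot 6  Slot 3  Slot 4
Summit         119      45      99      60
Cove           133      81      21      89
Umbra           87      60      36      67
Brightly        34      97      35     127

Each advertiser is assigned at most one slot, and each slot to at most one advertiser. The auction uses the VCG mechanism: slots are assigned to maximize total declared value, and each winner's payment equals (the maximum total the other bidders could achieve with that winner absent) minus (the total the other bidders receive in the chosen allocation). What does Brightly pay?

Efficient allocation: Summit→Slot 3 ($99), Cove→Slot 7 ($133), Umbra→Slot 6 ($60), Brightly→Slot 4 ($127); total welfare W = $419.
Brightly receives Slot 4 at value $127, so the others get W − 127 = $292.
Without Brightly: best allocation of the remaining 3 bidders over all 4 slots is Summit→Slot 3 ($99), Cove→Slot 7 ($133), Umbra→Slot 4 ($67), total $299.
VCG payment = (others' best without Brightly) − (others' welfare with Brightly) = 299 − 292 = $7.

Brightly pays $7.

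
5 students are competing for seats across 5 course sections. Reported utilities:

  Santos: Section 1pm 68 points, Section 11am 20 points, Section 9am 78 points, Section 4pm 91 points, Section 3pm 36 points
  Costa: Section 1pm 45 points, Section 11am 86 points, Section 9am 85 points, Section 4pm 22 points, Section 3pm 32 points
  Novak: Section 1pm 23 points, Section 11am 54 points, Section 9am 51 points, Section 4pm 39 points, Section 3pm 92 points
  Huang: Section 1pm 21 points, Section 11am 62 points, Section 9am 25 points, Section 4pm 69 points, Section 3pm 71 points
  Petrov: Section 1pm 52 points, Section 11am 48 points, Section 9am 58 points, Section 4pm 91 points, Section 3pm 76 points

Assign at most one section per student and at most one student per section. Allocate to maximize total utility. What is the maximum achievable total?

Maximum total: 398 points

Optimal: Santos→Section 1pm (68 points), Costa→Section 9am (85 points), Novak→Section 3pm (92 points), Huang→Section 11am (62 points), Petrov→Section 4pm (91 points) — total 68+85+92+62+91 = 398 points.
Max-entry greedy (repeatedly take the single best remaining cell) gives 348 points, worse by 50.
Next-best assignment: Santos→Section 4pm, Costa→Section 9am, Novak→Section 3pm, Huang→Section 11am, Petrov→Section 1pm = 382 points.
Swapping Costa↔Novak (Costa→Section 3pm 32 points, Novak→Section 9am 51 points) loses 94.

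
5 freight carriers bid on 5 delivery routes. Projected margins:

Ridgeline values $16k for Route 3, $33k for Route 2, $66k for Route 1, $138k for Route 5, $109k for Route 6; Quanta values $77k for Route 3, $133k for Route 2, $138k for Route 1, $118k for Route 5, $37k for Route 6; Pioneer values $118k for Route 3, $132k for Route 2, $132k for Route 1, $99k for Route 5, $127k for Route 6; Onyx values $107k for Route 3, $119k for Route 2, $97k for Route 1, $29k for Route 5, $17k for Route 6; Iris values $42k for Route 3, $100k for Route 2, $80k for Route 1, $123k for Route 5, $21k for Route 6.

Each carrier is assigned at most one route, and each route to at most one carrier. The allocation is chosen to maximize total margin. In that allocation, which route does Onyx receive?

Onyx receives Route 3.

This is a one-to-one assignment (maximum-weight bipartite matching).
Optimal: Ridgeline→Route 5 ($138k), Quanta→Route 1 ($138k), Pioneer→Route 6 ($127k), Onyx→Route 3 ($107k), Iris→Route 2 ($100k) — total 138+138+127+107+100 = $610k.
Row-greedy (each carrier in turn takes its best remaining route) gives $536k, worse by 74.
Every other assignment is strictly worse.
Onyx's own top route is Route 2 ($119k), but forcing Onyx→Route 2 and reassigning the rest optimally gives only $607k — worse by 3.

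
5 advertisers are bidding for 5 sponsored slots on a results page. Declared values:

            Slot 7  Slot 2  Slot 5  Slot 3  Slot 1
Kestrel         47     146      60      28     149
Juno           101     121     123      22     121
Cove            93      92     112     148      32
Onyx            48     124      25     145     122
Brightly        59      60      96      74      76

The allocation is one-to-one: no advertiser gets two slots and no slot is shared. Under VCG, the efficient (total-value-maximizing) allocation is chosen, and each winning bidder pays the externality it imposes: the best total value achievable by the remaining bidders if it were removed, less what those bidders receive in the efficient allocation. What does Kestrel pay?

Efficient allocation: Kestrel→Slot 1 ($149), Juno→Slot 7 ($101), Cove→Slot 3 ($148), Onyx→Slot 2 ($124), Brightly→Slot 5 ($96); total welfare W = $618.
Kestrel receives Slot 1 at value $149, so the others get W − 149 = $469.
Without Kestrel: best allocation of the remaining 4 bidders over all 5 slots is Juno→Slot 1 ($121), Cove→Slot 3 ($148), Onyx→Slot 2 ($124), Brightly→Slot 5 ($96), total $489.
VCG payment = (others' best without Kestrel) − (others' welfare with Kestrel) = 489 − 469 = $20.

Kestrel pays $20.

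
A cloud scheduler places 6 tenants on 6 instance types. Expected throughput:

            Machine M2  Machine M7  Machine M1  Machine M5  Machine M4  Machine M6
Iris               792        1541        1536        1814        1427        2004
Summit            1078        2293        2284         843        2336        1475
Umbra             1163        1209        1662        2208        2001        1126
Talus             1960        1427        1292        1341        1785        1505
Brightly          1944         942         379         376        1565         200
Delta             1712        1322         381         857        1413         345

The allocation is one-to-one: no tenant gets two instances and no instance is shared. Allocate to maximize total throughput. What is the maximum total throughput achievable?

This is a one-to-one assignment (maximum-weight bipartite matching).
Optimal: Iris→Machine M6 (2004 ops/s), Summit→Machine M1 (2284 ops/s), Umbra→Machine M5 (2208 ops/s), Talus→Machine M4 (1785 ops/s), Brightly→Machine M2 (1944 ops/s), Delta→Machine M7 (1322 ops/s) — total 2004+2284+2208+1785+1944+1322 = 11547 ops/s.
Max-entry greedy (repeatedly take the single best remaining cell) gives 10209 ops/s, worse by 1338.
Next-best assignment: Iris→Machine M6, Summit→Machine M1, Umbra→Machine M5, Talus→Machine M2, Brightly→Machine M4, Delta→Machine M7 = 11343 ops/s.
Swapping Umbra↔Brightly (Umbra→Machine M2 1163 ops/s, Brightly→Machine M5 376 ops/s) loses 2613.

Maximum total: 11547 ops/s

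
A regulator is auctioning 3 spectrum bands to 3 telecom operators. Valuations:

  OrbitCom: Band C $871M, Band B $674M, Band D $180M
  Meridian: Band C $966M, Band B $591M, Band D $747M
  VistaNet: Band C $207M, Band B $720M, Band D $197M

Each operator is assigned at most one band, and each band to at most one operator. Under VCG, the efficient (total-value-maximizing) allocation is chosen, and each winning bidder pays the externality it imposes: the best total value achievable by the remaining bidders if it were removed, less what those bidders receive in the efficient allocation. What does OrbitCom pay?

Efficient allocation: OrbitCom→Band C ($871M), Meridian→Band D ($747M), VistaNet→Band B ($720M); total welfare W = $2338M.
OrbitCom receives Band C at value $871M, so the others get W − 871 = $1467M.
Without OrbitCom: best allocation of the remaining 2 bidders over all 3 bands is Meridian→Band C ($966M), VistaNet→Band B ($720M), total $1686M.
VCG payment = (others' best without OrbitCom) − (others' welfare with OrbitCom) = 1686 − 1467 = $219M.

OrbitCom pays $219M.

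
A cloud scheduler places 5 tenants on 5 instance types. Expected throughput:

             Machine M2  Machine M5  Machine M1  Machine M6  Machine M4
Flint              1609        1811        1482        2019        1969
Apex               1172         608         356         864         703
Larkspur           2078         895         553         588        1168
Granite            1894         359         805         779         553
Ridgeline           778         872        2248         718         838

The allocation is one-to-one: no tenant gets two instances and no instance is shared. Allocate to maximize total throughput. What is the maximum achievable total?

Maximum total: 7985 ops/s

Optimal: Flint→Machine M5 (1811 ops/s), Apex→Machine M6 (864 ops/s), Larkspur→Machine M4 (1168 ops/s), Granite→Machine M2 (1894 ops/s), Ridgeline→Machine M1 (2248 ops/s) — total 1811+864+1168+1894+2248 = 7985 ops/s.
Row-greedy (each tenant in turn takes its best remaining instance) gives 6036 ops/s, worse by 1949.
Next-best assignment: Flint→Machine M6, Apex→Machine M5, Larkspur→Machine M4, Granite→Machine M2, Ridgeline→Machine M1 = 7937 ops/s.
Every other assignment is strictly worse.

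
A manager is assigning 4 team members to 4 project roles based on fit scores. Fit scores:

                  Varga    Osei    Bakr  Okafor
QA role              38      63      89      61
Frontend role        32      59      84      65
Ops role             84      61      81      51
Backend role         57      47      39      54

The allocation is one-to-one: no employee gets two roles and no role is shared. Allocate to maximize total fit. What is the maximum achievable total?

Treat this as an assignment problem: match each employee to one role.
Optimal: Varga→Ops role (84 pts), Osei→Frontend role (59 pts), Bakr→QA role (89 pts), Okafor→Backend role (54 pts) — total 84+59+89+54 = 286 pts.
Column-greedy (each role in turn goes to its best remaining employee) gives 285 pts, worse by 1.

Maximum total: 286 pts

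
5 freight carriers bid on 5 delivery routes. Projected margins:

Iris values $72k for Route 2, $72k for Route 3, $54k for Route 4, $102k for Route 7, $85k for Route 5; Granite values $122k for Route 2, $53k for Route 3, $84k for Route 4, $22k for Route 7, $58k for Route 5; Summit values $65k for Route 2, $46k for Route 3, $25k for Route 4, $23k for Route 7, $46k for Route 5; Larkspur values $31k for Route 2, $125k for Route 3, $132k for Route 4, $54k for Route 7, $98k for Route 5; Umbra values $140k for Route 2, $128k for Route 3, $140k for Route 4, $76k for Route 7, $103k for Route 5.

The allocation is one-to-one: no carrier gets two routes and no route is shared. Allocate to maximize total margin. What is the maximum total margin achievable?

Max total: $535k

Optimal: Iris→Route 7 ($102k), Granite→Route 2 ($122k), Summit→Route 5 ($46k), Larkspur→Route 3 ($125k), Umbra→Route 4 ($140k) — total 102+122+46+125+140 = $535k.
Row-greedy (each carrier in turn takes its best remaining route) gives $505k, worse by 30.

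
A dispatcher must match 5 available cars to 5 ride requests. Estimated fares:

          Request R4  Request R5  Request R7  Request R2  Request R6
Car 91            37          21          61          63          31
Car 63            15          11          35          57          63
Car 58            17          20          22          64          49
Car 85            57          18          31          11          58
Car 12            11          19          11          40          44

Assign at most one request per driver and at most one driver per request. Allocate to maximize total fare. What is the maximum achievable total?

Optimal: Car 91→Request R7 ($61), Car 63→Request R6 ($63), Car 58→Request R2 ($64), Car 85→Request R4 ($57), Car 12→Request R5 ($19) — total 61+63+64+57+19 = $264.
Column-greedy (each request in turn goes to its best remaining driver) gives $221, worse by 43.
Next-best assignment: Car 91→Request R7, Car 63→Request R2, Car 58→Request R6, Car 85→Request R4, Car 12→Request R5 = $243.
Checked against all permutations: $264 is optimal.

Maximum total: $264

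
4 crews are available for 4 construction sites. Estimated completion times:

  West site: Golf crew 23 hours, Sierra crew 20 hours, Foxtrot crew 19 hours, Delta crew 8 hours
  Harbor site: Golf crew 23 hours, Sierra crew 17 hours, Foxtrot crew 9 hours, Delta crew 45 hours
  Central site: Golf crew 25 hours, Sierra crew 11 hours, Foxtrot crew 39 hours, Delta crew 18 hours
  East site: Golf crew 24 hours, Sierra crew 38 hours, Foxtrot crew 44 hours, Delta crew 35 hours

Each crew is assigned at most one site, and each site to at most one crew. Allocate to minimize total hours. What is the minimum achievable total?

Minimum total: 52 hours

Optimal: Golf crew→East site (24 hours), Sierra crew→Central site (11 hours), Foxtrot crew→Harbor site (9 hours), Delta crew→West site (8 hours) — total 24+11+9+8 = 52 hours.
Next-best assignment: Golf crew→East site, Sierra crew→West site, Foxtrot crew→Harbor site, Delta crew→Central site = 71 hours.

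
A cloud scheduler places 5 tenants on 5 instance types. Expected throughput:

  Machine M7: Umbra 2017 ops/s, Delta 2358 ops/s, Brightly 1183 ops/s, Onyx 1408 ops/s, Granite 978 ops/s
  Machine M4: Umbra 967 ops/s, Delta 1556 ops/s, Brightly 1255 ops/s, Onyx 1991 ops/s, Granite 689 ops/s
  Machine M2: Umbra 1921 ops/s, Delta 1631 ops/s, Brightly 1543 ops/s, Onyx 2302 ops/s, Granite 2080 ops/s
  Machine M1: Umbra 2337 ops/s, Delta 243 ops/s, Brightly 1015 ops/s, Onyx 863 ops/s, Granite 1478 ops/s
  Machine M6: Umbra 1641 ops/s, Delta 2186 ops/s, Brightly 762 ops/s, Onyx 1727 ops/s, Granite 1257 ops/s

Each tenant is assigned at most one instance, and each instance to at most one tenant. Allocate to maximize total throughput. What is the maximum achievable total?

Optimal: Umbra→Machine M1 (2337 ops/s), Delta→Machine M6 (2186 ops/s), Brightly→Machine M7 (1183 ops/s), Onyx→Machine M4 (1991 ops/s), Granite→Machine M2 (2080 ops/s) — total 2337+2186+1183+1991+2080 = 9777 ops/s.
Row-greedy (each tenant in turn takes its best remaining instance) gives 9486 ops/s, worse by 291.
Next-best assignment: Umbra→Machine M1, Delta→Machine M7, Brightly→Machine M4, Onyx→Machine M6, Granite→Machine M2 = 9757 ops/s.

Max total: 9777 ops/s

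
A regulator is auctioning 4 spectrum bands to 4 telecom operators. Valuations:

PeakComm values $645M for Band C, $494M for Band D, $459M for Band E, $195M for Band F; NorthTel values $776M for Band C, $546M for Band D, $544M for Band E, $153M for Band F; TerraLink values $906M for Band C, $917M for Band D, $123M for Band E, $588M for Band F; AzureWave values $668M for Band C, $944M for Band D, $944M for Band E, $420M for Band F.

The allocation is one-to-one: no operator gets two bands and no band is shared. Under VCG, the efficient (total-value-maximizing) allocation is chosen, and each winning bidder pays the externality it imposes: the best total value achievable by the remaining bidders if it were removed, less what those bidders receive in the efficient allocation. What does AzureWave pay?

Efficient allocation: PeakComm→Band F ($195M), NorthTel→Band C ($776M), TerraLink→Band D ($917M), AzureWave→Band E ($944M); total welfare W = $2832M.
AzureWave receives Band E at value $944M, so the others get W − 944 = $1888M.
Without AzureWave: best allocation of the remaining 3 bidders over all 4 bands is PeakComm→Band E ($459M), NorthTel→Band C ($776M), TerraLink→Band D ($917M), total $2152M.
VCG payment = (others' best without AzureWave) − (others' welfare with AzureWave) = 2152 − 1888 = $264M.

AzureWave pays $264M.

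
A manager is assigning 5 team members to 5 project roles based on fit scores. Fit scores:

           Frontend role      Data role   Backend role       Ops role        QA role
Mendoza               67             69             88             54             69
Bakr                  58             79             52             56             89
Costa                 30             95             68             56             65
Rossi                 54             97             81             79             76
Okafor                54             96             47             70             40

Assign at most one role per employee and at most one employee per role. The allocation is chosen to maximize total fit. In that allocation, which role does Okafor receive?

This is a one-to-one assignment (maximum-weight bipartite matching).
Optimal: Mendoza→Backend role (88 pts), Bakr→QA role (89 pts), Costa→Data role (95 pts), Rossi→Ops role (79 pts), Okafor→Frontend role (54 pts) — total 88+89+95+79+54 = 405 pts.
Max-entry greedy (repeatedly take the single best remaining cell) gives 374 pts, worse by 31.
Next-best assignment: Mendoza→Frontend role, Bakr→QA role, Costa→Data role, Rossi→Backend role, Okafor→Ops role = 402 pts.
Every other assignment is strictly worse.
Okafor's own top role is Data role (96 pts), but forcing Okafor→Data role and reassigning the rest optimally gives only 399 pts — worse by 6.

Okafor receives Frontend role.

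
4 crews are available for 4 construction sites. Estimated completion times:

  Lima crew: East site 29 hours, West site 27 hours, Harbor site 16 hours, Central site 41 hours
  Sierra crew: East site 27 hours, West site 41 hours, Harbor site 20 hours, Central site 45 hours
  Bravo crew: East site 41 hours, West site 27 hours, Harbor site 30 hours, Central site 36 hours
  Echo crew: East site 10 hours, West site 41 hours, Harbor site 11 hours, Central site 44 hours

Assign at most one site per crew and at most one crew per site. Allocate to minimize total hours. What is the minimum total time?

This is the linear assignment problem.
Optimal: Lima crew→West site (27 hours), Sierra crew→Harbor site (20 hours), Bravo crew→Central site (36 hours), Echo crew→East site (10 hours) — total 27+20+36+10 = 93 hours.
Row-greedy (each crew in turn takes its cheapest remaining site) gives 114 hours, worse by 21.
Next-best assignment: Lima crew→Harbor site, Sierra crew→Central site, Bravo crew→West site, Echo crew→East site = 98 hours.

Min total: 93 hours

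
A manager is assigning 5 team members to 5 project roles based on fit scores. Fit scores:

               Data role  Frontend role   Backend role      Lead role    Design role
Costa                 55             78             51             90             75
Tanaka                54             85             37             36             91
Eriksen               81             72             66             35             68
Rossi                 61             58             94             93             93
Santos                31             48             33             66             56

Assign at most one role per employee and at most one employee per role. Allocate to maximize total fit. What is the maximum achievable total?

This is the linear assignment problem.
Optimal: Costa→Frontend role (78 pts), Tanaka→Design role (91 pts), Eriksen→Data role (81 pts), Rossi→Backend role (94 pts), Santos→Lead role (66 pts) — total 78+91+81+94+66 = 410 pts.
Max-entry greedy (repeatedly take the single best remaining cell) gives 404 pts, worse by 6.

Maximum total: 410 pts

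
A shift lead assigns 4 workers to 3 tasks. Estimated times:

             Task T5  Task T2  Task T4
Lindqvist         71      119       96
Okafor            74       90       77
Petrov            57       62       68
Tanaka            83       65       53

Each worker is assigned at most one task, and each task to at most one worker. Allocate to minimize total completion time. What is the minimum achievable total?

Minimum total: 186 min

Treat this as an assignment problem: match each worker to one task.
Optimal: Lindqvist→Task T5 (71 min), Petrov→Task T2 (62 min), Tanaka→Task T4 (53 min) — total 71+62+53 = 186 min.
Column-greedy (each task in turn goes to its cheapest remaining worker) gives 199 min, worse by 13.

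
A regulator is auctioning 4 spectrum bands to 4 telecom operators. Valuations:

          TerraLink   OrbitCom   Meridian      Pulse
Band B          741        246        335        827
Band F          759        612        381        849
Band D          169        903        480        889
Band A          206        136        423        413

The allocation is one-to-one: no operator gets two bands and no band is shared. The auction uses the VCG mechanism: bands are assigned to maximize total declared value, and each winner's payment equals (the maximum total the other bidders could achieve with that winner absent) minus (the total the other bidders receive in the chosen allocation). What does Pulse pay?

Pulse pays $18M.

Efficient allocation: TerraLink→Band B ($741M), OrbitCom→Band D ($903M), Meridian→Band A ($423M), Pulse→Band F ($849M); total welfare W = $2916M.
Pulse receives Band F at value $849M, so the others get W − 849 = $2067M.
Without Pulse: best allocation of the remaining 3 bidders over all 4 bands is TerraLink→Band F ($759M), OrbitCom→Band D ($903M), Meridian→Band A ($423M), total $2085M.
VCG payment = (others' best without Pulse) − (others' welfare with Pulse) = 2085 − 2067 = $18M.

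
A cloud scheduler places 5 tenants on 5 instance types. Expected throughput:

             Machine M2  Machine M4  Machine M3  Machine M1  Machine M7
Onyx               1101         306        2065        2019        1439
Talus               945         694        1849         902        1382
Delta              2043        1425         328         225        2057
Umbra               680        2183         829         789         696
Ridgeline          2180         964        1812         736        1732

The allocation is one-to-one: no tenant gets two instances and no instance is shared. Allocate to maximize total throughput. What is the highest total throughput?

Optimal: Onyx→Machine M1 (2019 ops/s), Talus→Machine M3 (1849 ops/s), Delta→Machine M7 (2057 ops/s), Umbra→Machine M4 (2183 ops/s), Ridgeline→Machine M2 (2180 ops/s) — total 2019+1849+2057+2183+2180 = 10288 ops/s.
Row-greedy (each tenant in turn takes its best remaining instance) gives 8409 ops/s, worse by 1879.
Next-best assignment: Onyx→Machine M1, Talus→Machine M3, Delta→Machine M2, Umbra→Machine M4, Ridgeline→Machine M7 = 9826 ops/s.
Swapping Delta↔Umbra (Delta→Machine M4 1425 ops/s, Umbra→Machine M7 696 ops/s) loses 2119.
No other one-to-one assignment exceeds 10288 ops/s.

Maximum total: 10288 ops/s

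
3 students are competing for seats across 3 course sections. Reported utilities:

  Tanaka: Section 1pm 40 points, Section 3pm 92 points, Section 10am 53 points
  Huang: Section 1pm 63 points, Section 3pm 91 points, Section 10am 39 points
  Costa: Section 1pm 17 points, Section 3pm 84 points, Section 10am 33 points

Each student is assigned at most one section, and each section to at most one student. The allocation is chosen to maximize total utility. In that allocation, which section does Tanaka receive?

Optimal: Tanaka→Section 10am (53 points), Huang→Section 1pm (63 points), Costa→Section 3pm (84 points) — total 53+63+84 = 200 points.
Column-greedy (each section in turn goes to its best remaining student) gives 188 points, worse by 12.
Swapping Costa↔Huang (Costa→Section 1pm 17 points, Huang→Section 3pm 91 points) loses 39.
Every other assignment is strictly worse.
Tanaka's own top section is Section 3pm (92 points), but forcing Tanaka→Section 3pm and reassigning the rest optimally gives only 188 points — worse by 12.

Tanaka receives Section 10am.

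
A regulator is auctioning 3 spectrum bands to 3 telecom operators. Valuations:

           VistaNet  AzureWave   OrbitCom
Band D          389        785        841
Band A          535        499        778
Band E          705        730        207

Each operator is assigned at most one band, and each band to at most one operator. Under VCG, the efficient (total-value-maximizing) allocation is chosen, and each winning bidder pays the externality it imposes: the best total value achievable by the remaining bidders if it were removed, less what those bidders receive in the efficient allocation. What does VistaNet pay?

Efficient allocation: VistaNet→Band E ($705M), AzureWave→Band D ($785M), OrbitCom→Band A ($778M); total welfare W = $2268M.
VistaNet receives Band E at value $705M, so the others get W − 705 = $1563M.
Without VistaNet: best allocation of the remaining 2 bidders over all 3 bands is AzureWave→Band E ($730M), OrbitCom→Band D ($841M), total $1571M.
VCG payment = (others' best without VistaNet) − (others' welfare with VistaNet) = 1571 − 1563 = $8M.

VistaNet pays $8M.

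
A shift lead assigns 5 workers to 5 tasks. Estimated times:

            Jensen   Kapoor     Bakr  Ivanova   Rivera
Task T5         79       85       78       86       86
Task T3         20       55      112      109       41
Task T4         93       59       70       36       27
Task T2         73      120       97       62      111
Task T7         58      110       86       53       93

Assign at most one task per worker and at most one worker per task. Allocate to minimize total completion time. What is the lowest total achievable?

Optimal: Jensen→Task T3 (20 min), Kapoor→Task T5 (85 min), Bakr→Task T7 (86 min), Ivanova→Task T2 (62 min), Rivera→Task T4 (27 min) — total 20+85+86+62+27 = 280 min.
Column-greedy (each task in turn goes to its cheapest remaining worker) gives 297 min, worse by 17.

Minimum total: 280 min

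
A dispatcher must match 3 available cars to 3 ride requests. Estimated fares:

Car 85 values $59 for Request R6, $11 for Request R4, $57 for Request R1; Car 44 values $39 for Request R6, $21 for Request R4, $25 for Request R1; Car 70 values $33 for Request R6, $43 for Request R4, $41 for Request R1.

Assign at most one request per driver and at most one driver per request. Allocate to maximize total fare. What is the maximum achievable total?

Optimal: Car 85→Request R1 ($57), Car 44→Request R6 ($39), Car 70→Request R4 ($43) — total 57+39+43 = $139.
Column-greedy (each request in turn goes to its best remaining driver) gives $127, worse by 12.
Checked against all permutations: $139 is optimal.

Maximum total: $139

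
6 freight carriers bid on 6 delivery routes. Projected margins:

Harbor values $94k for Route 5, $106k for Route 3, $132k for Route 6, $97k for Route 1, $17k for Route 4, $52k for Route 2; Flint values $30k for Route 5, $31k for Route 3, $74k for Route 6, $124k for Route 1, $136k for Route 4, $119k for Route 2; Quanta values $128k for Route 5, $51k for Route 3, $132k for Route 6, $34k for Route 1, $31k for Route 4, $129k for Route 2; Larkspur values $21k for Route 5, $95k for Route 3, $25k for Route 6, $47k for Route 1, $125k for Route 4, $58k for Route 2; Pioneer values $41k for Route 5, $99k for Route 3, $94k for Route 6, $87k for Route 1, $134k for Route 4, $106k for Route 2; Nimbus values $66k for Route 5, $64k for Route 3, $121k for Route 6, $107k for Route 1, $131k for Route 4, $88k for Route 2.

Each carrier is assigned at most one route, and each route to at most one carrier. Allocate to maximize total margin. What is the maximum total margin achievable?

Maximum total: $716k

Optimal: Harbor→Route 6 ($132k), Flint→Route 1 ($124k), Quanta→Route 5 ($128k), Larkspur→Route 3 ($95k), Pioneer→Route 2 ($106k), Nimbus→Route 4 ($131k) — total 132+124+128+95+106+131 = $716k.
Max-entry greedy (repeatedly take the single best remaining cell) gives $624k, worse by 92.
No other one-to-one assignment exceeds $716k.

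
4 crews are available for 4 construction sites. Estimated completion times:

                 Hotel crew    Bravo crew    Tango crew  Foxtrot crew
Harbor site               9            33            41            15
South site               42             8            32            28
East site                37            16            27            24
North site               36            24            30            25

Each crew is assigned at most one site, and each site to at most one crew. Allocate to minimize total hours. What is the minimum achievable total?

Optimal: Hotel crew→Harbor site (9 hours), Bravo crew→South site (8 hours), Tango crew→East site (27 hours), Foxtrot crew→North site (25 hours) — total 9+8+27+25 = 69 hours.
Column-greedy (each site in turn goes to its cheapest remaining crew) gives 71 hours, worse by 2.
Next-best assignment: Hotel crew→Harbor site, Bravo crew→South site, Tango crew→North site, Foxtrot crew→East site = 71 hours.

Min total: 69 hours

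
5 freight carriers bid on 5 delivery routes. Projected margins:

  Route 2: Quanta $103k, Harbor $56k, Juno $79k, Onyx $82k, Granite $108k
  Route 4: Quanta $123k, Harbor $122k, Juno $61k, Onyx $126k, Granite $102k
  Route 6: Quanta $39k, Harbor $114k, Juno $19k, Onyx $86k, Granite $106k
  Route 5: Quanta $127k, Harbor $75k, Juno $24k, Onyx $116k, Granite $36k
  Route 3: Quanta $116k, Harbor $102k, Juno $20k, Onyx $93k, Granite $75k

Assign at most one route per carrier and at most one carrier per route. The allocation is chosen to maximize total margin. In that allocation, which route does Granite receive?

Granite receives Route 6.

Optimal: Quanta→Route 5 ($127k), Harbor→Route 3 ($102k), Juno→Route 2 ($79k), Onyx→Route 4 ($126k), Granite→Route 6 ($106k) — total 127+102+79+126+106 = $540k.
Max-entry greedy (repeatedly take the single best remaining cell) gives $495k, worse by 45.
Next-best assignment: Quanta→Route 3, Harbor→Route 4, Juno→Route 2, Onyx→Route 5, Granite→Route 6 = $539k.
Every other assignment is strictly worse.
Granite's own top route is Route 2 ($108k), but forcing Granite→Route 2 and reassigning the rest optimally gives only $515k — worse by 25.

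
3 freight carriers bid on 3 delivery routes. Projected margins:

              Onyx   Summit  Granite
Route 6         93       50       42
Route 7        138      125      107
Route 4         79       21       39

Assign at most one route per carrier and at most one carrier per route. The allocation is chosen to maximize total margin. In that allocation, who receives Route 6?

Onyx receives Route 6.

Optimal: Onyx→Route 6 ($93k), Summit→Route 7 ($125k), Granite→Route 4 ($39k) — total 93+125+39 = $257k.
Row-greedy (each carrier in turn takes its best remaining route) gives $227k, worse by 30.
Next-best assignment: Onyx→Route 4, Summit→Route 7, Granite→Route 6 = $246k.
Swapping Onyx↔Granite (Onyx→Route 4 $79k, Granite→Route 6 $42k) loses 11.
Onyx's own top route is Route 7 ($138k), but forcing Onyx→Route 7 and reassigning the rest optimally gives only $227k — worse by 30.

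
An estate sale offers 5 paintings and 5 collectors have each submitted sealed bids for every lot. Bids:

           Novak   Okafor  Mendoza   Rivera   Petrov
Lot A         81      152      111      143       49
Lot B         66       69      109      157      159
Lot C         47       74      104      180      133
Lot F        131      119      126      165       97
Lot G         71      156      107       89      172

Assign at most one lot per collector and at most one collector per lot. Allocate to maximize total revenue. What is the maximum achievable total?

Optimal: Novak→Lot F ($131), Okafor→Lot A ($152), Mendoza→Lot B ($109), Rivera→Lot C ($180), Petrov→Lot G ($172) — total 131+152+109+180+172 = $744.
Row-greedy (each collector in turn takes its best remaining lot) gives $737, worse by 7.
Next-best assignment: Novak→Lot F, Okafor→Lot G, Mendoza→Lot A, Rivera→Lot C, Petrov→Lot B = $737.
Every other assignment is strictly worse.

Maximum total: $744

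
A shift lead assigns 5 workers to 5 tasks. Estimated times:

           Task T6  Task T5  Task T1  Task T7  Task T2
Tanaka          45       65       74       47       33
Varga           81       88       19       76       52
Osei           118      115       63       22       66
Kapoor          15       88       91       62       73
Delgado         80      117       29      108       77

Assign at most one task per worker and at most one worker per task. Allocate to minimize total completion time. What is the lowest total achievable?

This is the linear assignment problem.
Optimal: Tanaka→Task T5 (65 min), Varga→Task T2 (52 min), Osei→Task T7 (22 min), Kapoor→Task T6 (15 min), Delgado→Task T1 (29 min) — total 65+52+22+15+29 = 183 min.
Row-greedy (each worker in turn takes its cheapest remaining task) gives 206 min, worse by 23.
Swapping Delgado↔Varga (Delgado→Task T2 77 min, Varga→Task T1 19 min) adds 15.

Min total: 183 min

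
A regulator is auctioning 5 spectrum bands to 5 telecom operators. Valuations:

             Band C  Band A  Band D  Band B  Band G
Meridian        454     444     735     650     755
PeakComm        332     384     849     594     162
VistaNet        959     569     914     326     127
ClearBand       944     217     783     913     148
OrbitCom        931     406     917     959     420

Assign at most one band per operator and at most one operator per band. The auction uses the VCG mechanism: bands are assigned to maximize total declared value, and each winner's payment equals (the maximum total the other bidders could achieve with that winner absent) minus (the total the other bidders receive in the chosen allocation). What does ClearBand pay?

Efficient allocation: Meridian→Band G ($755M), PeakComm→Band D ($849M), VistaNet→Band A ($569M), ClearBand→Band C ($944M), OrbitCom→Band B ($959M); total welfare W = $4076M.
ClearBand receives Band C at value $944M, so the others get W − 944 = $3132M.
Without ClearBand: best allocation of the remaining 4 bidders over all 5 bands is Meridian→Band G ($755M), PeakComm→Band D ($849M), VistaNet→Band C ($959M), OrbitCom→Band B ($959M), total $3522M.
VCG payment = (others' best without ClearBand) − (others' welfare with ClearBand) = 3522 − 3132 = $390M.

ClearBand pays $390M.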